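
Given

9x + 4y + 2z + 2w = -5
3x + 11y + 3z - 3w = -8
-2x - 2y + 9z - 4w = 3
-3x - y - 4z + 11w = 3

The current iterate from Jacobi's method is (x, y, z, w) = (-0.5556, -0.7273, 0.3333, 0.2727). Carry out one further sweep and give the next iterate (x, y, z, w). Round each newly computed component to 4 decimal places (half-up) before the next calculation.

One sweep:
  x = (-5 - (4)·-0.7273 - (2)·0.3333 - (2)·0.2727) / (9) = -0.3670
  y = (-8 - (3)·-0.5556 - (3)·0.3333 - (-3)·0.2727) / (11) = -0.5923
  z = (3 - (-2)·-0.5556 - (-2)·-0.7273 - (-4)·0.2727) / (9) = 0.1694
  w = (3 - (-3)·-0.5556 - (-1)·-0.7273 - (-4)·0.3333) / (11) = 0.1763

(-0.3670, -0.5923, 0.1694, 0.1763)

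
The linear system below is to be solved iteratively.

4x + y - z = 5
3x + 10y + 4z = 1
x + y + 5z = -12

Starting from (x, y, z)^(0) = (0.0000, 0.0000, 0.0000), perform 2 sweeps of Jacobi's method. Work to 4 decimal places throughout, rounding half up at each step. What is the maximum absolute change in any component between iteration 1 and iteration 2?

0.6250

Iteration 1:
  x = (5 - (1)·0.0000 - (-1)·0.0000) / (4) = 1.2500
  y = (1 - (3)·0.0000 - (4)·0.0000) / (10) = 0.1000
  z = (-12 - (1)·0.0000 - (1)·0.0000) / (5) = -2.4000
Iteration 2:
  x = (5 - (1)·0.1000 - (-1)·-2.4000) / (4) = 0.6250
  y = (1 - (3)·1.2500 - (4)·-2.4000) / (10) = 0.6850
  z = (-12 - (1)·1.2500 - (1)·0.1000) / (5) = -2.6700
Change: (-0.6250, 0.5850, -0.2700) → max |·| = 0.6250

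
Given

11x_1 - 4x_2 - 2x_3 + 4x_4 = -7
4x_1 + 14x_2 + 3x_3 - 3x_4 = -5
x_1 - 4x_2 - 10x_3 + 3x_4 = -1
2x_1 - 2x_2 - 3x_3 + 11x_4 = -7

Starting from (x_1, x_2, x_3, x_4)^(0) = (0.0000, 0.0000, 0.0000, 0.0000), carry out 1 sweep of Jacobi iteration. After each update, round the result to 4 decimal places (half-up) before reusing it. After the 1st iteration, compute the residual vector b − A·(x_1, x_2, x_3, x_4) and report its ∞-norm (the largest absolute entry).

1.3176

Iteration 1:
  x_1 = (-7 - (-4)·0.0000 - (-2)·0.0000 - (4)·0.0000) / (11) = -0.6364
  x_2 = (-5 - (4)·0.0000 - (3)·0.0000 - (-3)·0.0000) / (14) = -0.3571
  x_3 = (-1 - (1)·0.0000 - (-4)·0.0000 - (3)·0.0000) / (-10) = 0.1000
  x_4 = (-7 - (2)·0.0000 - (-2)·0.0000 - (-3)·0.0000) / (11) = -0.6364
Residual b − A·x = (1.3176, 0.3358, 1.1172, 0.8590); ∞-norm = 1.3176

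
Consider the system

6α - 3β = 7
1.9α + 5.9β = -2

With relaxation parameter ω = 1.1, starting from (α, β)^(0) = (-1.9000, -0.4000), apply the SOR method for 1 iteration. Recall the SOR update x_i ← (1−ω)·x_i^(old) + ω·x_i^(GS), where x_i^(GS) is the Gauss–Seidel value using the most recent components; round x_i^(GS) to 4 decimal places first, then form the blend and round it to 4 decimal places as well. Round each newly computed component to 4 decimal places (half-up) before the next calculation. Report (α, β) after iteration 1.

Iteration 1:
  α: GS value = (7 - (-3)·-0.4000) / (6) = 0.9667;  α ← (1−ω)·-1.9000 + ω·0.9667 = 1.2534
  β: GS value = (-2 - (1.9)·1.2534) / (5.9) = -0.7426;  β ← (1−ω)·-0.4000 + ω·-0.7426 = -0.7769

(1.2534, -0.7769)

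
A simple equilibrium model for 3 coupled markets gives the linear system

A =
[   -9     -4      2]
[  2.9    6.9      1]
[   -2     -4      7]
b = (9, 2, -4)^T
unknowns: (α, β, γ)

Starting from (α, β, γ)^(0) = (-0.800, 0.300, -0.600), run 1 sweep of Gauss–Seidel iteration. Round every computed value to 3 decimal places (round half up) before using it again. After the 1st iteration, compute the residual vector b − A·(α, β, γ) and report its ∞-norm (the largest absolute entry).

Iteration 1:
  α = (9 - (-4)·0.300 - (2)·-0.600) / (-9) = -1.267
  β = (2 - (2.9)·-1.267 - (1)·-0.600) / (6.9) = 0.909
  γ = (-4 - (-2)·-1.267 - (-4)·0.909) / (7) = -0.414
Residual b − A·x = (2.061, -0.184, 0.000); ∞-norm = 2.061

2.061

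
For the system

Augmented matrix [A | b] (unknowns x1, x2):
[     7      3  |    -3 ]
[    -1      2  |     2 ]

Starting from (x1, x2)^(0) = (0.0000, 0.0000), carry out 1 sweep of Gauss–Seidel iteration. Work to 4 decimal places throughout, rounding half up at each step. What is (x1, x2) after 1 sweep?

(-0.4286, 0.7857)

Iteration 1:
  x1 = (-3 - (3)·0.0000) / (7) = -0.4286
  x2 = (2 - (-1)·-0.4286) / (2) = 0.7857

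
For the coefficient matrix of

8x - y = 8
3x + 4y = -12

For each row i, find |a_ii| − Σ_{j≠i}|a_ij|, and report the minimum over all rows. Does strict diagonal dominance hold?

1

row 1: |8| − (1) = 7
row 2: |4| − (3) = 1
minimum over rows = 1 → strictly diagonally dominant (convergence guaranteed)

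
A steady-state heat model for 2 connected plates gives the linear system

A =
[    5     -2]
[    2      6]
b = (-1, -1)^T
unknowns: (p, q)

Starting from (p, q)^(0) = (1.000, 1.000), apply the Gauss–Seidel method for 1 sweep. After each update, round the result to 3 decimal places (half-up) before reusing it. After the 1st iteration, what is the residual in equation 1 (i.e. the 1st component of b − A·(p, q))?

Iteration 1:
  p = (-1 - (-2)·1.000) / (5) = 0.200
  q = (-1 - (2)·0.200) / (6) = -0.233
Residual b − A·x = (-2.466, -0.002)

-2.466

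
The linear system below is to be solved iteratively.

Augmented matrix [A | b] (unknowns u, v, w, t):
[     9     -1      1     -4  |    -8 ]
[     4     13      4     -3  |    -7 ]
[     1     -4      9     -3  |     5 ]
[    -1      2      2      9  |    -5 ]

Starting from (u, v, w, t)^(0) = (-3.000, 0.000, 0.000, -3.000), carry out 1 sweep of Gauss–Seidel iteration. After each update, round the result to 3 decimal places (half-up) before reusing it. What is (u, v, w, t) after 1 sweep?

(-2.222, -0.547, -0.441, -0.583)

Iteration 1:
  u = (-8 - (-1)·0.000 - (1)·0.000 - (-4)·-3.000) / (9) = -2.222
  v = (-7 - (4)·-2.222 - (4)·0.000 - (-3)·-3.000) / (13) = -0.547
  w = (5 - (1)·-2.222 - (-4)·-0.547 - (-3)·-3.000) / (9) = -0.441
  t = (-5 - (-1)·-2.222 - (2)·-0.547 - (2)·-0.441) / (9) = -0.583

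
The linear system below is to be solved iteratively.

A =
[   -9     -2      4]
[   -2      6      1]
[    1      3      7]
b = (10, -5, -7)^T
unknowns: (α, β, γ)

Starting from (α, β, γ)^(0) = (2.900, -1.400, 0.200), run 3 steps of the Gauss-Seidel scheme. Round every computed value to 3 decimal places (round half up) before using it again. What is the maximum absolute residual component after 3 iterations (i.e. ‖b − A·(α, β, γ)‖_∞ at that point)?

0.015

Iteration 1:
  α = (10 - (-2)·-1.400 - (4)·0.200) / (-9) = -0.711
  β = (-5 - (-2)·-0.711 - (1)·0.200) / (6) = -1.104
  γ = (-7 - (1)·-0.711 - (3)·-1.104) / (7) = -0.425
Iteration 2:
  α = (10 - (-2)·-1.104 - (4)·-0.425) / (-9) = -1.055
  β = (-5 - (-2)·-1.055 - (1)·-0.425) / (6) = -1.114
  γ = (-7 - (1)·-1.055 - (3)·-1.114) / (7) = -0.372
Iteration 3:
  α = (10 - (-2)·-1.114 - (4)·-0.372) / (-9) = -1.029
  β = (-5 - (-2)·-1.029 - (1)·-0.372) / (6) = -1.114
  γ = (-7 - (1)·-1.029 - (3)·-1.114) / (7) = -0.376
Residual b − A·x = (0.015, 0.002, 0.003); ∞-norm = 0.015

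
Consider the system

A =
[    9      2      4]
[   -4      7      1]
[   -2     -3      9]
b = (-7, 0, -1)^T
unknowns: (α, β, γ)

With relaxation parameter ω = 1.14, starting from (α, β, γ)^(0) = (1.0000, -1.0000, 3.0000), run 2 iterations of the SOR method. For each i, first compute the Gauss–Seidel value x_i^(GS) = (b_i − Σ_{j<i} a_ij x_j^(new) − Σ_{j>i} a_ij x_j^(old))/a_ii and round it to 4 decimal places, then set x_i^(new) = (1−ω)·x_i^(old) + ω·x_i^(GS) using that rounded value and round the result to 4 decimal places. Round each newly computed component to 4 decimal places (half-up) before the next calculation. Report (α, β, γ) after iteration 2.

Iteration 1:
  α: GS value = (-7 - (2)·-1.0000 - (4)·3.0000) / (9) = -1.8889;  α ← (1−ω)·1.0000 + ω·-1.8889 = -2.2933
  β: GS value = (0 - (-4)·-2.2933 - (1)·3.0000) / (7) = -1.7390;  β ← (1−ω)·-1.0000 + ω·-1.7390 = -1.8425
  γ: GS value = (-1 - (-2)·-2.2933 - (-3)·-1.8425) / (9) = -1.2349;  γ ← (1−ω)·3.0000 + ω·-1.2349 = -1.8278
Iteration 2:
  α: GS value = (-7 - (2)·-1.8425 - (4)·-1.8278) / (9) = 0.4440;  α ← (1−ω)·-2.2933 + ω·0.4440 = 0.8272
  β: GS value = (0 - (-4)·0.8272 - (1)·-1.8278) / (7) = 0.7338;  β ← (1−ω)·-1.8425 + ω·0.7338 = 1.0945
  γ: GS value = (-1 - (-2)·0.8272 - (-3)·1.0945) / (9) = 0.4375;  γ ← (1−ω)·-1.8278 + ω·0.4375 = 0.7546

(0.8272, 1.0945, 0.7546)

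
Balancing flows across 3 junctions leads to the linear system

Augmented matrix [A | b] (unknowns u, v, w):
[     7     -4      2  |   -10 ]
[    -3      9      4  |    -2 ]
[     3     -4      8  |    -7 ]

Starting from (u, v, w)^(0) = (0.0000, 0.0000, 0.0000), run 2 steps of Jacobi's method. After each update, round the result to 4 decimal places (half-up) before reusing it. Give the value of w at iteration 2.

Iteration 1:
  u = (-10 - (-4)·0.0000 - (2)·0.0000) / (7) = -1.4286
  v = (-2 - (-3)·0.0000 - (4)·0.0000) / (9) = -0.2222
  w = (-7 - (3)·0.0000 - (-4)·0.0000) / (8) = -0.8750
Iteration 2:
  u = (-10 - (-4)·-0.2222 - (2)·-0.8750) / (7) = -1.3055
  v = (-2 - (-3)·-1.4286 - (4)·-0.8750) / (9) = -0.3095
  w = (-7 - (3)·-1.4286 - (-4)·-0.2222) / (8) = -0.4504

-0.4504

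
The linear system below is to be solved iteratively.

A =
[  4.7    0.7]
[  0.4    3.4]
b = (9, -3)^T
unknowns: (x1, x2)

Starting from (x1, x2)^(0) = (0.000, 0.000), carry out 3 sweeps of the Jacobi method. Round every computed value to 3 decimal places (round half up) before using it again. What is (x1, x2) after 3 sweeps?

Iteration 1:
  x1 = (9 - (0.7)·0.000) / (4.7) = 1.915
  x2 = (-3 - (0.4)·0.000) / (3.4) = -0.882
Iteration 2:
  x1 = (9 - (0.7)·-0.882) / (4.7) = 2.046
  x2 = (-3 - (0.4)·1.915) / (3.4) = -1.108
Iteration 3:
  x1 = (9 - (0.7)·-1.108) / (4.7) = 2.080
  x2 = (-3 - (0.4)·2.046) / (3.4) = -1.123

(2.080, -1.123)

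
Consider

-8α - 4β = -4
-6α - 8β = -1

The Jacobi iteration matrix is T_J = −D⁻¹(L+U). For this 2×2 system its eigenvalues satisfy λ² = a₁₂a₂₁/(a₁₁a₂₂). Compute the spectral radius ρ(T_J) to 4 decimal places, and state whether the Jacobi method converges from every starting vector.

a₁₂a₂₁/(a₁₁a₂₂) = (-4)·(-6) / ((-8)·(-8)) = 0.375000
ρ = √|0.375000| = √0.375000 = 0.6124
ρ < 1, so Jacobi converges

0.6124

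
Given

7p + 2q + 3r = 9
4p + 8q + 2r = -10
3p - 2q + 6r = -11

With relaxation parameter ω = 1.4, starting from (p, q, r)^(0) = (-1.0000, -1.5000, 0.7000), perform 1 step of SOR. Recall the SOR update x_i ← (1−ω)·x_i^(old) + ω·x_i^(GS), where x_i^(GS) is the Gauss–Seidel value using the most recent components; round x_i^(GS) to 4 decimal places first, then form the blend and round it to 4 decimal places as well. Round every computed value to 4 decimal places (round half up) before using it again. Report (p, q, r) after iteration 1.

(2.3800, -3.0610, -5.9412)

Iteration 1:
  p: GS value = (9 - (2)·-1.5000 - (3)·0.7000) / (7) = 1.4143;  p ← (1−ω)·-1.0000 + ω·1.4143 = 2.3800
  q: GS value = (-10 - (4)·2.3800 - (2)·0.7000) / (8) = -2.6150;  q ← (1−ω)·-1.5000 + ω·-2.6150 = -3.0610
  r: GS value = (-11 - (3)·2.3800 - (-2)·-3.0610) / (6) = -4.0437;  r ← (1−ω)·0.7000 + ω·-4.0437 = -5.9412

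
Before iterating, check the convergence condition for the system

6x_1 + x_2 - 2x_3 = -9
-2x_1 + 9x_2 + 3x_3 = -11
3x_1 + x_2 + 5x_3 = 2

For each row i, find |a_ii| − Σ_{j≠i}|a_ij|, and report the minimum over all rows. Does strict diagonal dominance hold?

1

row 1: |6| − (1+2) = 3
row 2: |9| − (2+3) = 4
row 3: |5| − (3+1) = 1
minimum over rows = 1 → strictly diagonally dominant (convergence guaranteed)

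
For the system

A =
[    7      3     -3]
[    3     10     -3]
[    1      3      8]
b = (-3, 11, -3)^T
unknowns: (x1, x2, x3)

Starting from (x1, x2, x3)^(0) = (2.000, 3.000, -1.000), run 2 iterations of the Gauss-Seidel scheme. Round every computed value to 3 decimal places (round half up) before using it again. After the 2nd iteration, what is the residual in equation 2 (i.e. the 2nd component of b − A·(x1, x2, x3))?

-0.149

Iteration 1:
  x1 = (-3 - (3)·3.000 - (-3)·-1.000) / (7) = -2.143
  x2 = (11 - (3)·-2.143 - (-3)·-1.000) / (10) = 1.443
  x3 = (-3 - (1)·-2.143 - (3)·1.443) / (8) = -0.648
Iteration 2:
  x1 = (-3 - (3)·1.443 - (-3)·-0.648) / (7) = -1.325
  x2 = (11 - (3)·-1.325 - (-3)·-0.648) / (10) = 1.303
  x3 = (-3 - (1)·-1.325 - (3)·1.303) / (8) = -0.698
Residual b − A·x = (0.272, -0.149, 0.000)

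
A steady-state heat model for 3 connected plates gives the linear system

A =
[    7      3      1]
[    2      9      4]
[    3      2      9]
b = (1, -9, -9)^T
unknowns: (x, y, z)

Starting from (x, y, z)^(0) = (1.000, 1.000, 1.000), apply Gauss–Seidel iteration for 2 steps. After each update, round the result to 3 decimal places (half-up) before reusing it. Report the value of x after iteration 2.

Iteration 1:
  x = (1 - (3)·1.000 - (1)·1.000) / (7) = -0.429
  y = (-9 - (2)·-0.429 - (4)·1.000) / (9) = -1.349
  z = (-9 - (3)·-0.429 - (2)·-1.349) / (9) = -0.557
Iteration 2:
  x = (1 - (3)·-1.349 - (1)·-0.557) / (7) = 0.801
  y = (-9 - (2)·0.801 - (4)·-0.557) / (9) = -0.930
  z = (-9 - (3)·0.801 - (2)·-0.930) / (9) = -1.060

0.801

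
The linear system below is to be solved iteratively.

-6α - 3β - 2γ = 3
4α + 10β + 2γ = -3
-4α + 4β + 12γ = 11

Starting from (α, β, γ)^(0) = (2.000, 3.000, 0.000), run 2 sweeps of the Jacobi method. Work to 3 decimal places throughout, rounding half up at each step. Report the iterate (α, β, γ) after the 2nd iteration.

(-0.144, 0.383, 0.617)

Iteration 1:
  α = (3 - (-3)·3.000 - (-2)·0.000) / (-6) = -2.000
  β = (-3 - (4)·2.000 - (2)·0.000) / (10) = -1.100
  γ = (11 - (-4)·2.000 - (4)·3.000) / (12) = 0.583
Iteration 2:
  α = (3 - (-3)·-1.100 - (-2)·0.583) / (-6) = -0.144
  β = (-3 - (4)·-2.000 - (2)·0.583) / (10) = 0.383
  γ = (11 - (-4)·-2.000 - (4)·-1.100) / (12) = 0.617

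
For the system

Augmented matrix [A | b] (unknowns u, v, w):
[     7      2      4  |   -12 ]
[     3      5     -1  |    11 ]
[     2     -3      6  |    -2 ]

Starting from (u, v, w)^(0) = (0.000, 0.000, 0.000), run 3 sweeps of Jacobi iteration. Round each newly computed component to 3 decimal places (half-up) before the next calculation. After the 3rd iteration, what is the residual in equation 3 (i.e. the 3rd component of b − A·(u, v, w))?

4.251

Iteration 1:
  u = (-12 - (2)·0.000 - (4)·0.000) / (7) = -1.714
  v = (11 - (3)·0.000 - (-1)·0.000) / (5) = 2.200
  w = (-2 - (2)·0.000 - (-3)·0.000) / (6) = -0.333
Iteration 2:
  u = (-12 - (2)·2.200 - (4)·-0.333) / (7) = -2.153
  v = (11 - (3)·-1.714 - (-1)·-0.333) / (5) = 3.162
  w = (-2 - (2)·-1.714 - (-3)·2.200) / (6) = 1.338
Iteration 3:
  u = (-12 - (2)·3.162 - (4)·1.338) / (7) = -3.382
  v = (11 - (3)·-2.153 - (-1)·1.338) / (5) = 3.759
  w = (-2 - (2)·-2.153 - (-3)·3.162) / (6) = 1.965
Residual b − A·x = (-3.704, 4.316, 4.251)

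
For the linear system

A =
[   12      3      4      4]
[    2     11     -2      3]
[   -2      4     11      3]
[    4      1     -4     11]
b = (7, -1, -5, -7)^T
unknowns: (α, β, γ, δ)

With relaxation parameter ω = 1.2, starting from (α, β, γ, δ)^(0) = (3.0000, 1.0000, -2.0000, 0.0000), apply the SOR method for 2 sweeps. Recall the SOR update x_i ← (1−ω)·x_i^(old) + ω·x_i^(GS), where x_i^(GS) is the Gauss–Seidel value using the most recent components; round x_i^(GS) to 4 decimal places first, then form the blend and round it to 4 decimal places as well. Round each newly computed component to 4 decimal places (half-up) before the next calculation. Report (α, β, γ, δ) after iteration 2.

(1.0034, 0.1792, -0.2266, -1.1660)

Iteration 1:
  α: GS value = (7 - (3)·1.0000 - (4)·-2.0000 - (4)·0.0000) / (12) = 1.0000;  α ← (1−ω)·3.0000 + ω·1.0000 = 0.6000
  β: GS value = (-1 - (2)·0.6000 - (-2)·-2.0000 - (3)·0.0000) / (11) = -0.5636;  β ← (1−ω)·1.0000 + ω·-0.5636 = -0.8763
  γ: GS value = (-5 - (-2)·0.6000 - (4)·-0.8763 - (3)·0.0000) / (11) = -0.0268;  γ ← (1−ω)·-2.0000 + ω·-0.0268 = 0.3678
  δ: GS value = (-7 - (4)·0.6000 - (1)·-0.8763 - (-4)·0.3678) / (11) = -0.6411;  δ ← (1−ω)·0.0000 + ω·-0.6411 = -0.7693
Iteration 2:
  α: GS value = (7 - (3)·-0.8763 - (4)·0.3678 - (4)·-0.7693) / (12) = 0.9362;  α ← (1−ω)·0.6000 + ω·0.9362 = 1.0034
  β: GS value = (-1 - (2)·1.0034 - (-2)·0.3678 - (3)·-0.7693) / (11) = 0.0033;  β ← (1−ω)·-0.8763 + ω·0.0033 = 0.1792
  γ: GS value = (-5 - (-2)·1.0034 - (4)·0.1792 - (3)·-0.7693) / (11) = -0.1275;  γ ← (1−ω)·0.3678 + ω·-0.1275 = -0.2266
  δ: GS value = (-7 - (4)·1.0034 - (1)·0.1792 - (-4)·-0.2266) / (11) = -1.0999;  δ ← (1−ω)·-0.7693 + ω·-1.0999 = -1.1660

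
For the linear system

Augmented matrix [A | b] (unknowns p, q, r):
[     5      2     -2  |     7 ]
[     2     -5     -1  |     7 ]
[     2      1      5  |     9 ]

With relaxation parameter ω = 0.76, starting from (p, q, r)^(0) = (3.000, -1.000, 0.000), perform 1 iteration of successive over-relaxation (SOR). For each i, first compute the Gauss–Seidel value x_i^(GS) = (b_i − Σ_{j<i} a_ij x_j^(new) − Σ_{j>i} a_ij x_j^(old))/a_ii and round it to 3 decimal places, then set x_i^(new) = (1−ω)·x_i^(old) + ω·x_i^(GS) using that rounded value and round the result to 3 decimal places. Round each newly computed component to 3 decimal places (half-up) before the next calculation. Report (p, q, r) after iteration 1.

Iteration 1:
  p: GS value = (7 - (2)·-1.000 - (-2)·0.000) / (5) = 1.800;  p ← (1−ω)·3.000 + ω·1.800 = 2.088
  q: GS value = (7 - (2)·2.088 - (-1)·0.000) / (-5) = -0.565;  q ← (1−ω)·-1.000 + ω·-0.565 = -0.669
  r: GS value = (9 - (2)·2.088 - (1)·-0.669) / (5) = 1.099;  r ← (1−ω)·0.000 + ω·1.099 = 0.835

(2.088, -0.669, 0.835)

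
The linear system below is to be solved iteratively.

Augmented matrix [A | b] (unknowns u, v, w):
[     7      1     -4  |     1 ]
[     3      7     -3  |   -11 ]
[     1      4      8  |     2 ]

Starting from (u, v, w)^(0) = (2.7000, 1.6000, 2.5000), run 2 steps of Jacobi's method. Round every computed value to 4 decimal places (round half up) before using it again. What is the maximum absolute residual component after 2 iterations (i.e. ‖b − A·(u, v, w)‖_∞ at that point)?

Iteration 1:
  u = (1 - (1)·1.6000 - (-4)·2.5000) / (7) = 1.3429
  v = (-11 - (3)·2.7000 - (-3)·2.5000) / (7) = -1.6571
  w = (2 - (1)·2.7000 - (4)·1.6000) / (8) = -0.8875
Iteration 2:
  u = (1 - (1)·-1.6571 - (-4)·-0.8875) / (7) = -0.1276
  v = (-11 - (3)·1.3429 - (-3)·-0.8875) / (7) = -2.5273
  w = (2 - (1)·1.3429 - (4)·-1.6571) / (8) = 0.9107
Residual b − A·x = (8.0633, 9.8060, 4.9512); ∞-norm = 9.8060

9.8060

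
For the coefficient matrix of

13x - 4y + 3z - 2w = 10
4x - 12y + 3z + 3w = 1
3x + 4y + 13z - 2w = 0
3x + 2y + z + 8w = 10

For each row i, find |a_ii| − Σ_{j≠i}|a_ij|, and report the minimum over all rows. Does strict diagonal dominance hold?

row 1: |13| − (4+3+2) = 4
row 2: |-12| − (4+3+3) = 2
row 3: |13| − (3+4+2) = 4
row 4: |8| − (3+2+1) = 2
minimum over rows = 2 → strictly diagonally dominant (convergence guaranteed)

2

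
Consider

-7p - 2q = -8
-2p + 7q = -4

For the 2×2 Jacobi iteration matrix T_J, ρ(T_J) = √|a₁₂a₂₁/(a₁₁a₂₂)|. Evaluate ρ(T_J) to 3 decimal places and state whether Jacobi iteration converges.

0.286

a₁₂a₂₁/(a₁₁a₂₂) = (-2)·(-2) / ((-7)·(7)) = -0.081633
ρ = √|-0.081633| = √0.081633 = 0.286
ρ < 1, so Jacobi converges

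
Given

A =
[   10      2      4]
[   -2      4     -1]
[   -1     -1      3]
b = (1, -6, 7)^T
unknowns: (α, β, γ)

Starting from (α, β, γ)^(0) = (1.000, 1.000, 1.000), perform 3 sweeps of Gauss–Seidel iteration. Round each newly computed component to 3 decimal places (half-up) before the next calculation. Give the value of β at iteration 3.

-1.236

Iteration 1:
  α = (1 - (2)·1.000 - (4)·1.000) / (10) = -0.500
  β = (-6 - (-2)·-0.500 - (-1)·1.000) / (4) = -1.500
  γ = (7 - (-1)·-0.500 - (-1)·-1.500) / (3) = 1.667
Iteration 2:
  α = (1 - (2)·-1.500 - (4)·1.667) / (10) = -0.267
  β = (-6 - (-2)·-0.267 - (-1)·1.667) / (4) = -1.217
  γ = (7 - (-1)·-0.267 - (-1)·-1.217) / (3) = 1.839
Iteration 3:
  α = (1 - (2)·-1.217 - (4)·1.839) / (10) = -0.392
  β = (-6 - (-2)·-0.392 - (-1)·1.839) / (4) = -1.236
  γ = (7 - (-1)·-0.392 - (-1)·-1.236) / (3) = 1.791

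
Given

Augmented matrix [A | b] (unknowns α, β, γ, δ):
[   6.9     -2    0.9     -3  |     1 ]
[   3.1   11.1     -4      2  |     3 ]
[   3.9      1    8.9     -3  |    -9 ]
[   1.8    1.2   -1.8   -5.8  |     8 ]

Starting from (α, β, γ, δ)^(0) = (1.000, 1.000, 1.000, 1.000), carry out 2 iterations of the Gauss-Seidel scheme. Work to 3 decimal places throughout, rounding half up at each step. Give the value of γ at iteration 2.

-1.283

Iteration 1:
  α = (1 - (-2)·1.000 - (0.9)·1.000 - (-3)·1.000) / (6.9) = 0.739
  β = (3 - (3.1)·0.739 - (-4)·1.000 - (2)·1.000) / (11.1) = 0.244
  γ = (-9 - (3.9)·0.739 - (1)·0.244 - (-3)·1.000) / (8.9) = -1.025
  δ = (8 - (1.8)·0.739 - (1.2)·0.244 - (-1.8)·-1.025) / (-5.8) = -0.781
Iteration 2:
  α = (1 - (-2)·0.244 - (0.9)·-1.025 - (-3)·-0.781) / (6.9) = 0.010
  β = (3 - (3.1)·0.010 - (-4)·-1.025 - (2)·-0.781) / (11.1) = 0.039
  γ = (-9 - (3.9)·0.010 - (1)·0.039 - (-3)·-0.781) / (8.9) = -1.283
  δ = (8 - (1.8)·0.010 - (1.2)·0.039 - (-1.8)·-1.283) / (-5.8) = -0.970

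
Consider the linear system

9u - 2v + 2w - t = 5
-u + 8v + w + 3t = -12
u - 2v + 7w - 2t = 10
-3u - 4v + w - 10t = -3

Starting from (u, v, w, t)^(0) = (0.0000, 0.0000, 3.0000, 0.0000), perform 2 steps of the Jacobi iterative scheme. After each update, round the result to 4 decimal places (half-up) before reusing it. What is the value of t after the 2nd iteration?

Iteration 1:
  u = (5 - (-2)·0.0000 - (2)·3.0000 - (-1)·0.0000) / (9) = -0.1111
  v = (-12 - (-1)·0.0000 - (1)·3.0000 - (3)·0.0000) / (8) = -1.8750
  w = (10 - (1)·0.0000 - (-2)·0.0000 - (-2)·0.0000) / (7) = 1.4286
  t = (-3 - (-3)·0.0000 - (-4)·0.0000 - (1)·3.0000) / (-10) = 0.6000
Iteration 2:
  u = (5 - (-2)·-1.8750 - (2)·1.4286 - (-1)·0.6000) / (9) = -0.1119
  v = (-12 - (-1)·-0.1111 - (1)·1.4286 - (3)·0.6000) / (8) = -1.9175
  w = (10 - (1)·-0.1111 - (-2)·-1.8750 - (-2)·0.6000) / (7) = 1.0802
  t = (-3 - (-3)·-0.1111 - (-4)·-1.8750 - (1)·1.4286) / (-10) = 1.2262

1.2262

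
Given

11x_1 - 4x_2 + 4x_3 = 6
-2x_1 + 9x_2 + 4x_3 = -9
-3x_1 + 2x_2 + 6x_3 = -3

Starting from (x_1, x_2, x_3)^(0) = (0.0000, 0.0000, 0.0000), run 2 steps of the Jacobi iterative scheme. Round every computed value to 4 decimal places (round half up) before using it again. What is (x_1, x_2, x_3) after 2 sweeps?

(0.3636, -0.6566, 0.1061)

Iteration 1:
  x_1 = (6 - (-4)·0.0000 - (4)·0.0000) / (11) = 0.5455
  x_2 = (-9 - (-2)·0.0000 - (4)·0.0000) / (9) = -1.0000
  x_3 = (-3 - (-3)·0.0000 - (2)·0.0000) / (6) = -0.5000
Iteration 2:
  x_1 = (6 - (-4)·-1.0000 - (4)·-0.5000) / (11) = 0.3636
  x_2 = (-9 - (-2)·0.5455 - (4)·-0.5000) / (9) = -0.6566
  x_3 = (-3 - (-3)·0.5455 - (2)·-1.0000) / (6) = 0.1061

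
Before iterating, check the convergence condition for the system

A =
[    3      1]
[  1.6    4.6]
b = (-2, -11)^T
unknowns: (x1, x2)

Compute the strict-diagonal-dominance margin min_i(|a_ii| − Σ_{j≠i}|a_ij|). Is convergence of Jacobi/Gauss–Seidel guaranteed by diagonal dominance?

2

row 1: |3| − (1) = 2
row 2: |4.6| − (1.6) = 3
minimum over rows = 2 → strictly diagonally dominant (convergence guaranteed)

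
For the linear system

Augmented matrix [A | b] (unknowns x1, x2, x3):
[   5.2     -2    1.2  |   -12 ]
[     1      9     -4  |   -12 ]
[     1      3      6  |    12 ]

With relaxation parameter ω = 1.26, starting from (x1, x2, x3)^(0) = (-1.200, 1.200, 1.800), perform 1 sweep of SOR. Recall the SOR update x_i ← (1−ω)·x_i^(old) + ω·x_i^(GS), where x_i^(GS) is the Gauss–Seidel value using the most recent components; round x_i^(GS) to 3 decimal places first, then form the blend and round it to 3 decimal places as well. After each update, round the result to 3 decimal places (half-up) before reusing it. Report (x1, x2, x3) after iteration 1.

Iteration 1:
  x1: GS value = (-12 - (-2)·1.200 - (1.2)·1.800) / (5.2) = -2.262;  x1 ← (1−ω)·-1.200 + ω·-2.262 = -2.538
  x2: GS value = (-12 - (1)·-2.538 - (-4)·1.800) / (9) = -0.251;  x2 ← (1−ω)·1.200 + ω·-0.251 = -0.628
  x3: GS value = (12 - (1)·-2.538 - (3)·-0.628) / (6) = 2.737;  x3 ← (1−ω)·1.800 + ω·2.737 = 2.981

(-2.538, -0.628, 2.981)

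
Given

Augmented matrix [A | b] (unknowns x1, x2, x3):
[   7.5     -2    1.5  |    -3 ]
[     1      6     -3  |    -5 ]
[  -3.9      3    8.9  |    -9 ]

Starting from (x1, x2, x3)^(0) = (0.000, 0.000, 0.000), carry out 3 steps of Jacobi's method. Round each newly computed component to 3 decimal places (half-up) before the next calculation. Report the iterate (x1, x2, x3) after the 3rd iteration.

(-0.558, -1.216, -0.767)

Iteration 1:
  x1 = (-3 - (-2)·0.000 - (1.5)·0.000) / (7.5) = -0.400
  x2 = (-5 - (1)·0.000 - (-3)·0.000) / (6) = -0.833
  x3 = (-9 - (-3.9)·0.000 - (3)·0.000) / (8.9) = -1.011
Iteration 2:
  x1 = (-3 - (-2)·-0.833 - (1.5)·-1.011) / (7.5) = -0.420
  x2 = (-5 - (1)·-0.400 - (-3)·-1.011) / (6) = -1.272
  x3 = (-9 - (-3.9)·-0.400 - (3)·-0.833) / (8.9) = -0.906
Iteration 3:
  x1 = (-3 - (-2)·-1.272 - (1.5)·-0.906) / (7.5) = -0.558
  x2 = (-5 - (1)·-0.420 - (-3)·-0.906) / (6) = -1.216
  x3 = (-9 - (-3.9)·-0.420 - (3)·-1.272) / (8.9) = -0.767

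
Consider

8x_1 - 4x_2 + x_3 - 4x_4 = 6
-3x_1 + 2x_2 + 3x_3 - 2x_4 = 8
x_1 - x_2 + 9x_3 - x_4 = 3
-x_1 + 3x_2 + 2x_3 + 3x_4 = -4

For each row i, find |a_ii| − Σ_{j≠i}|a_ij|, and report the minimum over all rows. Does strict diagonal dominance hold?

-6

row 1: |8| − (4+1+4) = -1
row 2: |2| − (3+3+2) = -6
row 3: |9| − (1+1+1) = 6
row 4: |3| − (1+3+2) = -3
minimum over rows = -6 → not strictly diagonally dominant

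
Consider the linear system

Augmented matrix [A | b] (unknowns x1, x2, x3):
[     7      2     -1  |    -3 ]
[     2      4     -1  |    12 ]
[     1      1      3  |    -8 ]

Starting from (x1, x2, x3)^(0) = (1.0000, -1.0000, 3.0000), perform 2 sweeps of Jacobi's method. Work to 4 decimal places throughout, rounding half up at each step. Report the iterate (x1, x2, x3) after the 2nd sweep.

(-1.7381, 2.1905, -3.8452)

Iteration 1:
  x1 = (-3 - (2)·-1.0000 - (-1)·3.0000) / (7) = 0.2857
  x2 = (12 - (2)·1.0000 - (-1)·3.0000) / (4) = 3.2500
  x3 = (-8 - (1)·1.0000 - (1)·-1.0000) / (3) = -2.6667
Iteration 2:
  x1 = (-3 - (2)·3.2500 - (-1)·-2.6667) / (7) = -1.7381
  x2 = (12 - (2)·0.2857 - (-1)·-2.6667) / (4) = 2.1905
  x3 = (-8 - (1)·0.2857 - (1)·3.2500) / (3) = -3.8452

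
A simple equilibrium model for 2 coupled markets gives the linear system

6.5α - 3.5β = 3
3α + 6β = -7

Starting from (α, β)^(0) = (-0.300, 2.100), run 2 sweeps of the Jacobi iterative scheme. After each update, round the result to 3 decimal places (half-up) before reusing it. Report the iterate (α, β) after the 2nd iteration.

Iteration 1:
  α = (3 - (-3.5)·2.100) / (6.5) = 1.592
  β = (-7 - (3)·-0.300) / (6) = -1.017
Iteration 2:
  α = (3 - (-3.5)·-1.017) / (6.5) = -0.086
  β = (-7 - (3)·1.592) / (6) = -1.963

(-0.086, -1.963)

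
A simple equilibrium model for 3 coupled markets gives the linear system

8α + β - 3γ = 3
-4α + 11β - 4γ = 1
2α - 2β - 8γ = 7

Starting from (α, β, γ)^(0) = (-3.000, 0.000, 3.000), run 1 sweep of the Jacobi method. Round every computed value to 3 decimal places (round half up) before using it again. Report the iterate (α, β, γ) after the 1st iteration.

(1.500, 0.091, -1.625)

Iteration 1:
  α = (3 - (1)·0.000 - (-3)·3.000) / (8) = 1.500
  β = (1 - (-4)·-3.000 - (-4)·3.000) / (11) = 0.091
  γ = (7 - (2)·-3.000 - (-2)·0.000) / (-8) = -1.625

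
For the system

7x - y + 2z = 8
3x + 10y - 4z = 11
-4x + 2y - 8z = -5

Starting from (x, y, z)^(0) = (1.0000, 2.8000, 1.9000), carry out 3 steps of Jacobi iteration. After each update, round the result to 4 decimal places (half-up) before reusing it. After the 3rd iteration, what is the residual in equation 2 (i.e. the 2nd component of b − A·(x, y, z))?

Iteration 1:
  x = (8 - (-1)·2.8000 - (2)·1.9000) / (7) = 1.0000
  y = (11 - (3)·1.0000 - (-4)·1.9000) / (10) = 1.5600
  z = (-5 - (-4)·1.0000 - (2)·2.8000) / (-8) = 0.8250
Iteration 2:
  x = (8 - (-1)·1.5600 - (2)·0.8250) / (7) = 1.1300
  y = (11 - (3)·1.0000 - (-4)·0.8250) / (10) = 1.1300
  z = (-5 - (-4)·1.0000 - (2)·1.5600) / (-8) = 0.5150
Iteration 3:
  x = (8 - (-1)·1.1300 - (2)·0.5150) / (7) = 1.1571
  y = (11 - (3)·1.1300 - (-4)·0.5150) / (10) = 0.9670
  z = (-5 - (-4)·1.1300 - (2)·1.1300) / (-8) = 0.3425
Residual b − A·x = (0.1823, -0.7713, 0.4344)

-0.7713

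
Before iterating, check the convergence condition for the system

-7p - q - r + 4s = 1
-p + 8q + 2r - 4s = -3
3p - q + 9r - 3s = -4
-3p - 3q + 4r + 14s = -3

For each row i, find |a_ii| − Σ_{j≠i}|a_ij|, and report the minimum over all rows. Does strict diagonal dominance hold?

1

row 1: |-7| − (1+1+4) = 1
row 2: |8| − (1+2+4) = 1
row 3: |9| − (3+1+3) = 2
row 4: |14| − (3+3+4) = 4
minimum over rows = 1 → strictly diagonally dominant (convergence guaranteed)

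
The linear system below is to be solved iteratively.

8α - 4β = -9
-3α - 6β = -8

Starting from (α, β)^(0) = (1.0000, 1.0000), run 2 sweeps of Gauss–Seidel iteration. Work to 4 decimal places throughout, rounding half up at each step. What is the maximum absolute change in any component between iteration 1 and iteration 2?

Iteration 1:
  α = (-9 - (-4)·1.0000) / (8) = -0.6250
  β = (-8 - (-3)·-0.6250) / (-6) = 1.6458
Iteration 2:
  α = (-9 - (-4)·1.6458) / (8) = -0.3021
  β = (-8 - (-3)·-0.3021) / (-6) = 1.4844
Change: (0.3229, -0.1614) → max |·| = 0.3229

0.3229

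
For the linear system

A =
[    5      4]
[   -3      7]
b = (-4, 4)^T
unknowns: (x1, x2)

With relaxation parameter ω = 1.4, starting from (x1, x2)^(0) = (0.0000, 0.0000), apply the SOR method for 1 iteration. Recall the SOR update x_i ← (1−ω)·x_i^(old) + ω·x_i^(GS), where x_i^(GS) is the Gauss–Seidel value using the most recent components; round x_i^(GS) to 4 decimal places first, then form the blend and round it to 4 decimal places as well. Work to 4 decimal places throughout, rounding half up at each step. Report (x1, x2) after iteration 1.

(-1.1200, 0.1280)

Iteration 1:
  x1: GS value = (-4 - (4)·0.0000) / (5) = -0.8000;  x1 ← (1−ω)·0.0000 + ω·-0.8000 = -1.1200
  x2: GS value = (4 - (-3)·-1.1200) / (7) = 0.0914;  x2 ← (1−ω)·0.0000 + ω·0.0914 = 0.1280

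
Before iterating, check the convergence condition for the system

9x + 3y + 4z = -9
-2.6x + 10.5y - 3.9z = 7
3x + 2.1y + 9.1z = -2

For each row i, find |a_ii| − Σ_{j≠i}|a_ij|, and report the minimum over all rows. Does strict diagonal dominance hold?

2

row 1: |9| − (3+4) = 2
row 2: |10.5| − (2.6+3.9) = 4
row 3: |9.1| − (3+2.1) = 4
minimum over rows = 2 → strictly diagonally dominant (convergence guaranteed)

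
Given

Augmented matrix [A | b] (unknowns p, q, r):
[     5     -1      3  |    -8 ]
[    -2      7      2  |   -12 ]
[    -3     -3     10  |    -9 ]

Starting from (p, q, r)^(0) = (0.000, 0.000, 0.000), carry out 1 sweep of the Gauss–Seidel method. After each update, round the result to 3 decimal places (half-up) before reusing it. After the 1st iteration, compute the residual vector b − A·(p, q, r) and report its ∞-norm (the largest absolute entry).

Iteration 1:
  p = (-8 - (-1)·0.000 - (3)·0.000) / (5) = -1.600
  q = (-12 - (-2)·-1.600 - (2)·0.000) / (7) = -2.171
  r = (-9 - (-3)·-1.600 - (-3)·-2.171) / (10) = -2.031
Residual b − A·x = (3.922, 4.059, -0.003); ∞-norm = 4.059

4.059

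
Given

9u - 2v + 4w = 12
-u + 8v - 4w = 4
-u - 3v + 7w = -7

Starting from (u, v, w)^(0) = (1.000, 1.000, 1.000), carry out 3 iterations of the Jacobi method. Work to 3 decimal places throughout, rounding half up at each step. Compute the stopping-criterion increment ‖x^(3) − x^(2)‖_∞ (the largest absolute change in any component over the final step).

0.206

Iteration 1:
  u = (12 - (-2)·1.000 - (4)·1.000) / (9) = 1.111
  v = (4 - (-1)·1.000 - (-4)·1.000) / (8) = 1.125
  w = (-7 - (-1)·1.000 - (-3)·1.000) / (7) = -0.429
Iteration 2:
  u = (12 - (-2)·1.125 - (4)·-0.429) / (9) = 1.774
  v = (4 - (-1)·1.111 - (-4)·-0.429) / (8) = 0.424
  w = (-7 - (-1)·1.111 - (-3)·1.125) / (7) = -0.359
Iteration 3:
  u = (12 - (-2)·0.424 - (4)·-0.359) / (9) = 1.587
  v = (4 - (-1)·1.774 - (-4)·-0.359) / (8) = 0.542
  w = (-7 - (-1)·1.774 - (-3)·0.424) / (7) = -0.565
Change: (-0.187, 0.118, -0.206) → max |·| = 0.206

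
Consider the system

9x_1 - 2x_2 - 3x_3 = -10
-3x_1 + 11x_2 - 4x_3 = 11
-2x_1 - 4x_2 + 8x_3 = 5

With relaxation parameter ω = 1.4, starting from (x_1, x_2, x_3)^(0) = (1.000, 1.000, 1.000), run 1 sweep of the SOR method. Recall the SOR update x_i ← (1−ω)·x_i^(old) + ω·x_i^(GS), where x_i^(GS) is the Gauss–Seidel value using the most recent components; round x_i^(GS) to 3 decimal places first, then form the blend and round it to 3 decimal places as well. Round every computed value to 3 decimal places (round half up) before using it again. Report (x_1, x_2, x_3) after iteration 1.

(-1.178, 1.059, 0.804)

Iteration 1:
  x_1: GS value = (-10 - (-2)·1.000 - (-3)·1.000) / (9) = -0.556;  x_1 ← (1−ω)·1.000 + ω·-0.556 = -1.178
  x_2: GS value = (11 - (-3)·-1.178 - (-4)·1.000) / (11) = 1.042;  x_2 ← (1−ω)·1.000 + ω·1.042 = 1.059
  x_3: GS value = (5 - (-2)·-1.178 - (-4)·1.059) / (8) = 0.860;  x_3 ← (1−ω)·1.000 + ω·0.860 = 0.804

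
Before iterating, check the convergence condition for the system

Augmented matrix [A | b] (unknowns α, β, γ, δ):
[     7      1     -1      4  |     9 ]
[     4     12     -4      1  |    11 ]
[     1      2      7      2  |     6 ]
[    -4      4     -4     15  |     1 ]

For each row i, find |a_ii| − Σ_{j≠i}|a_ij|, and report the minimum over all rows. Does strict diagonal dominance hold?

1

row 1: |7| − (1+1+4) = 1
row 2: |12| − (4+4+1) = 3
row 3: |7| − (1+2+2) = 2
row 4: |15| − (4+4+4) = 3
minimum over rows = 1 → strictly diagonally dominant (convergence guaranteed)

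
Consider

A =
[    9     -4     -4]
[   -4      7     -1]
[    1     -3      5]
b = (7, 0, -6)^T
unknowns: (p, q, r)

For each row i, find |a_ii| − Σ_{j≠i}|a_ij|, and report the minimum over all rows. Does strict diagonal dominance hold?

1

row 1: |9| − (4+4) = 1
row 2: |7| − (4+1) = 2
row 3: |5| − (1+3) = 1
minimum over rows = 1 → strictly diagonally dominant (convergence guaranteed)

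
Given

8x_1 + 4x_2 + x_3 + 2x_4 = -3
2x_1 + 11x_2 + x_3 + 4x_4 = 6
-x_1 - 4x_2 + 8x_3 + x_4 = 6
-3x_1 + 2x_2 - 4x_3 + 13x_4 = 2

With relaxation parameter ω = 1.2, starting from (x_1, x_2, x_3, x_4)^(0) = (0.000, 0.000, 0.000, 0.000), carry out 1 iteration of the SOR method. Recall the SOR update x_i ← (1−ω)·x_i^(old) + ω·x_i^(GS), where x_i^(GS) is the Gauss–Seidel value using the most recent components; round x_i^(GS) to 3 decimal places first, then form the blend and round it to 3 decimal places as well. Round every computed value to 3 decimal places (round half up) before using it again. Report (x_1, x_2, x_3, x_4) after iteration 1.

(-0.450, 0.752, 1.284, 0.395)

Iteration 1:
  x_1: GS value = (-3 - (4)·0.000 - (1)·0.000 - (2)·0.000) / (8) = -0.375;  x_1 ← (1−ω)·0.000 + ω·-0.375 = -0.450
  x_2: GS value = (6 - (2)·-0.450 - (1)·0.000 - (4)·0.000) / (11) = 0.627;  x_2 ← (1−ω)·0.000 + ω·0.627 = 0.752
  x_3: GS value = (6 - (-1)·-0.450 - (-4)·0.752 - (1)·0.000) / (8) = 1.070;  x_3 ← (1−ω)·0.000 + ω·1.070 = 1.284
  x_4: GS value = (2 - (-3)·-0.450 - (2)·0.752 - (-4)·1.284) / (13) = 0.329;  x_4 ← (1−ω)·0.000 + ω·0.329 = 0.395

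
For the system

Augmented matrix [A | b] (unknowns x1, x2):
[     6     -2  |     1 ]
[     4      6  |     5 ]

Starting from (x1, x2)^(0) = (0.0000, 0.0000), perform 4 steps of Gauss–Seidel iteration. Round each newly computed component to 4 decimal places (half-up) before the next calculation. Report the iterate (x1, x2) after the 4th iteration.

(0.3658, 0.5895)

Iteration 1:
  x1 = (1 - (-2)·0.0000) / (6) = 0.1667
  x2 = (5 - (4)·0.1667) / (6) = 0.7222
Iteration 2:
  x1 = (1 - (-2)·0.7222) / (6) = 0.4074
  x2 = (5 - (4)·0.4074) / (6) = 0.5617
Iteration 3:
  x1 = (1 - (-2)·0.5617) / (6) = 0.3539
  x2 = (5 - (4)·0.3539) / (6) = 0.5974
Iteration 4:
  x1 = (1 - (-2)·0.5974) / (6) = 0.3658
  x2 = (5 - (4)·0.3658) / (6) = 0.5895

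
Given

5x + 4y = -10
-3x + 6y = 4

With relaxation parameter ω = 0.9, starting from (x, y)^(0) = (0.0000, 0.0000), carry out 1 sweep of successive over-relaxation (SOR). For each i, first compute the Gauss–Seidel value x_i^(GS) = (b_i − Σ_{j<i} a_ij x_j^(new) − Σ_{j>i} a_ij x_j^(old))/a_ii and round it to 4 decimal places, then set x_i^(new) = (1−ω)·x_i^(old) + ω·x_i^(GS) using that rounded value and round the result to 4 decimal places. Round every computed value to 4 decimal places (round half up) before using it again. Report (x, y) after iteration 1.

(-1.8000, -0.2100)

Iteration 1:
  x: GS value = (-10 - (4)·0.0000) / (5) = -2.0000;  x ← (1−ω)·0.0000 + ω·-2.0000 = -1.8000
  y: GS value = (4 - (-3)·-1.8000) / (6) = -0.2333;  y ← (1−ω)·0.0000 + ω·-0.2333 = -0.2100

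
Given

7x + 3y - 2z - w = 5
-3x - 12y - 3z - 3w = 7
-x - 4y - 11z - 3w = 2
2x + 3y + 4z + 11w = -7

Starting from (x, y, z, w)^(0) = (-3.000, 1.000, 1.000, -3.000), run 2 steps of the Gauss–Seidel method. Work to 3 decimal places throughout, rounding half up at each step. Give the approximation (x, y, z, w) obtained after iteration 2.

(0.831, -0.740, 0.250, -0.677)

Iteration 1:
  x = (5 - (3)·1.000 - (-2)·1.000 - (-1)·-3.000) / (7) = 0.143
  y = (7 - (-3)·0.143 - (-3)·1.000 - (-3)·-3.000) / (-12) = -0.119
  z = (2 - (-1)·0.143 - (-4)·-0.119 - (-3)·-3.000) / (-11) = 0.667
  w = (-7 - (2)·0.143 - (3)·-0.119 - (4)·0.667) / (11) = -0.872
Iteration 2:
  x = (5 - (3)·-0.119 - (-2)·0.667 - (-1)·-0.872) / (7) = 0.831
  y = (7 - (-3)·0.831 - (-3)·0.667 - (-3)·-0.872) / (-12) = -0.740
  z = (2 - (-1)·0.831 - (-4)·-0.740 - (-3)·-0.872) / (-11) = 0.250
  w = (-7 - (2)·0.831 - (3)·-0.740 - (4)·0.250) / (11) = -0.677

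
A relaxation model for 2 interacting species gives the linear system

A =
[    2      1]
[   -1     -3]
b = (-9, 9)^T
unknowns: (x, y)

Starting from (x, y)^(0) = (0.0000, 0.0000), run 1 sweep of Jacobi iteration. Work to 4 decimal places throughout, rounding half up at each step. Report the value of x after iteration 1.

-4.5000

Iteration 1:
  x = (-9 - (1)·0.0000) / (2) = -4.5000
  y = (9 - (-1)·0.0000) / (-3) = -3.0000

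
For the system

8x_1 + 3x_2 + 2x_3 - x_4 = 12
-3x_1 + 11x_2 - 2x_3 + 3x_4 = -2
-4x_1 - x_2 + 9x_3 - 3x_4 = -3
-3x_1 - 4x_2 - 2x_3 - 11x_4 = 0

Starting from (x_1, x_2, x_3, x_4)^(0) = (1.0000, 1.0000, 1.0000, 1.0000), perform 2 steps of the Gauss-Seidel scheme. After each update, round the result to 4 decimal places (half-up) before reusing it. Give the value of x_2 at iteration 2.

0.3621

Iteration 1:
  x_1 = (12 - (3)·1.0000 - (2)·1.0000 - (-1)·1.0000) / (8) = 1.0000
  x_2 = (-2 - (-3)·1.0000 - (-2)·1.0000 - (3)·1.0000) / (11) = 0.0000
  x_3 = (-3 - (-4)·1.0000 - (-1)·0.0000 - (-3)·1.0000) / (9) = 0.4444
  x_4 = (0 - (-3)·1.0000 - (-4)·0.0000 - (-2)·0.4444) / (-11) = -0.3535
Iteration 2:
  x_1 = (12 - (3)·0.0000 - (2)·0.4444 - (-1)·-0.3535) / (8) = 1.3447
  x_2 = (-2 - (-3)·1.3447 - (-2)·0.4444 - (3)·-0.3535) / (11) = 0.3621
  x_3 = (-3 - (-4)·1.3447 - (-1)·0.3621 - (-3)·-0.3535) / (9) = 0.1867
  x_4 = (0 - (-3)·1.3447 - (-4)·0.3621 - (-2)·0.1867) / (-11) = -0.5324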